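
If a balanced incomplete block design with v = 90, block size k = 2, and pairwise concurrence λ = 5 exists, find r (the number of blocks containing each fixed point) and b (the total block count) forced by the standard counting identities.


Any 2-(v, k, λ) BIBD satisfies two necessary conditions:
  (i)  Each point sits in r blocks, and counting incidences through any fixed point gives r(k − 1) = λ(v − 1), so r = λ(v − 1)/(k − 1).
  (ii) Total incidences bk = vr, so b = vr/k.
Step 1: r = λ(v − 1)/(k − 1) = 5·(90 − 1)/(2 − 1) = 5·89/1 = 445/1 = 445.
Step 2: b = vr/k = 90·445/2 = 40050/2 = 20025.
Check integrality: r = 445 ∈ Z ✓, b = 20025 ∈ Z ✓.
(These identities are necessary conditions: they determine r and b for any design with these parameters, but do not by themselves prove that one exists.)

r = 445, b = 20025.


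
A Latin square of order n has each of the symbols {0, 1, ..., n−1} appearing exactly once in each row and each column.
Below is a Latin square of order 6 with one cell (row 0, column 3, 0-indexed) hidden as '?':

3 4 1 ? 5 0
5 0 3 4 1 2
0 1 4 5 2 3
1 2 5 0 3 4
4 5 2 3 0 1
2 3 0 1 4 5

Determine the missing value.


Row 0 contains symbols [0, 1, 3, 4, 5] — missing [2].
Column 3 contains symbols [0, 1, 3, 4, 5] — missing [2].
The missing symbol must appear in both missing sets; intersection = [2].
Therefore the hidden value is 2.

Missing value = 2.


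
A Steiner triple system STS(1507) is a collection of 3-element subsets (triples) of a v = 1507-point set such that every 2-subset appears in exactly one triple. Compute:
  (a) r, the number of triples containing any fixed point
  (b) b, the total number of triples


An STS(v) is a 2-(v, 3, 1) BIBD: block size k = 3, λ = 1.
Replication: r(k − 1) = λ(v − 1) ⇒ r·2 = 1507 − 1 = 1506 ⇒ r = 753.
Block count: b = v(v − 1)/6 = 1507·1506/6 = 2269542/6 = 378257.
(Check via bk = vr: 378257·3 = 1134771 = 1507·753 = 1134771 ✓.)

r = 753, b = 378257.


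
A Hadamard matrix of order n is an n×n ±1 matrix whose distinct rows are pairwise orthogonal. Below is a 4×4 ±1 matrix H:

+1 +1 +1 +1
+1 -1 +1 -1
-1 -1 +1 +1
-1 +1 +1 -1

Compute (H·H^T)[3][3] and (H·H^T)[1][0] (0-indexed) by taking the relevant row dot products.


Row 0 of H: [1, 1, 1, 1].
Row 1 of H: [1, -1, 1, -1].
Row 3 of H: [-1, 1, 1, -1].
(H·H^T)[3][3] = Σ_j H[3][j]·H[3][j] = (-1)² + (1)² + (1)² + (-1)² = 1 + 1 + 1 + 1 = 4.
(H·H^T)[1][0] = Σ_j H[1][j]·H[0][j] = (1)·(1) + (-1)·(1) + (1)·(1) + (-1)·(1) = 1 + -1 + 1 + -1 = 0.
So rows 1 and 0 are orthogonal; the diagonal entry equals n = 4.

(3,3) entry = 4; (1,0) entry = 0.


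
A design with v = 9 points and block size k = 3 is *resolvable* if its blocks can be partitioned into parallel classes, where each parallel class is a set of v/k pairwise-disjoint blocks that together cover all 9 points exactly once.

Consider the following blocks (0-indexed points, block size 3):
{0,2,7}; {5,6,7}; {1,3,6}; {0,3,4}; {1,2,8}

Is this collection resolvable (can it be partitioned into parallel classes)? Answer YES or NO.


v = 9, block size k = 3, number of blocks = 5.
For resolvability, blocks must partition into parallel classes of size v/k = 3.
Total blocks must therefore be a multiple of 3: 5 = 3·1 + 2 ⇒ not divisible ✗.
Resolvable? NO.

NO


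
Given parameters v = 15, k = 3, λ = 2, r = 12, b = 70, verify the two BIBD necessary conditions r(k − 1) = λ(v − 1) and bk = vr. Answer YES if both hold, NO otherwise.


Condition (i): r(k − 1) = 12·2 = 24; λ(v − 1) = 2·14 = 28. Match? NO.
Condition (ii): bk = 70·3 = 210; vr = 15·12 = 180. Match? NO.
Both conditions hold? NO.

NO


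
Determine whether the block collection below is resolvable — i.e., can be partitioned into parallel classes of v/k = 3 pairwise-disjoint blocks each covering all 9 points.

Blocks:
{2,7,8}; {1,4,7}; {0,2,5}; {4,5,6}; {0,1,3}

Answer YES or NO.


v = 9, block size k = 3, number of blocks = 5.
For resolvability, blocks must partition into parallel classes of size v/k = 3.
Total blocks must therefore be a multiple of 3: 5 = 3·1 + 2 ⇒ not divisible ✗.
Resolvable? NO.

NO


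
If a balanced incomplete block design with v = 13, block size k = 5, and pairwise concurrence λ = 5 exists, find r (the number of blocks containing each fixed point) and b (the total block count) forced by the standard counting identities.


Any 2-(v, k, λ) BIBD satisfies two necessary conditions:
  (i)  Each point sits in r blocks, and counting incidences through any fixed point gives r(k − 1) = λ(v − 1), so r = λ(v − 1)/(k − 1).
  (ii) Total incidences bk = vr, so b = vr/k.
Step 1: r = λ(v − 1)/(k − 1) = 5·(13 − 1)/(5 − 1) = 5·12/4 = 60/4 = 15.
Step 2: b = vr/k = 13·15/5 = 195/5 = 39.
Check integrality: r = 15 ∈ Z ✓, b = 39 ∈ Z ✓.
(These identities are necessary conditions: they determine r and b for any design with these parameters, but do not by themselves prove that one exists.)

r = 15, b = 39.


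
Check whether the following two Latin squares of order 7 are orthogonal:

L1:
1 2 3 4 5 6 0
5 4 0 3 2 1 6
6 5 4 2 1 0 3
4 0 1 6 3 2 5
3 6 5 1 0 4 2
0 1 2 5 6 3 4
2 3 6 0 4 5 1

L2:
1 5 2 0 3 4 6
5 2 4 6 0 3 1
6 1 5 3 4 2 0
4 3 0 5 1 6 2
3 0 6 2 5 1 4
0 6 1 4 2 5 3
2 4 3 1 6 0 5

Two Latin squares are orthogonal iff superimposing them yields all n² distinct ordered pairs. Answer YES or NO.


Form the n² = 49 superimposed pairs (L1[i][j], L2[i][j]), row by row (rows and columns indexed from 0):
row 0: (1,1) (2,5) (3,2) (4,0) (5,3) (6,4) (0,6)
row 1: (5,5) (4,2) (0,4) (3,6) (2,0) (1,3) (6,1)
row 2: (6,6) (5,1) (4,5) (2,3) (1,4) (0,2) (3,0)
row 3: (4,4) (0,3) (1,0) (6,5) (3,1) (2,6) (5,2)
row 4: (3,3) (6,0) (5,6) (1,2) (0,5) (4,1) (2,4)
row 5: (0,0) (1,6) (2,1) (5,4) (6,2) (3,5) (4,3)
row 6: (2,2) (3,4) (6,3) (0,1) (4,6) (5,0) (1,5)
Orthogonality requires all 49 pairs distinct.
Check by first coordinate: for each symbol s of L1, list the L2 entries in the n cells where L1 = s; they must all differ.
  L1 = 0: L2 entries (in reading order) 6, 4, 2, 3, 5, 0, 1 — all 7 distinct ✓
  L1 = 1: L2 entries (in reading order) 1, 3, 4, 0, 2, 6, 5 — all 7 distinct ✓
  L1 = 2: L2 entries (in reading order) 5, 0, 3, 6, 4, 1, 2 — all 7 distinct ✓
  L1 = 3: L2 entries (in reading order) 2, 6, 0, 1, 3, 5, 4 — all 7 distinct ✓
  L1 = 4: L2 entries (in reading order) 0, 2, 5, 4, 1, 3, 6 — all 7 distinct ✓
  L1 = 5: L2 entries (in reading order) 3, 5, 1, 2, 6, 4, 0 — all 7 distinct ✓
  L1 = 6: L2 entries (in reading order) 4, 1, 6, 5, 0, 2, 3 — all 7 distinct ✓
Every symbol of L1 meets every symbol of L2 exactly once, so all 49 pairs are distinct (49 of 49).
Conclusion: YES.

YES


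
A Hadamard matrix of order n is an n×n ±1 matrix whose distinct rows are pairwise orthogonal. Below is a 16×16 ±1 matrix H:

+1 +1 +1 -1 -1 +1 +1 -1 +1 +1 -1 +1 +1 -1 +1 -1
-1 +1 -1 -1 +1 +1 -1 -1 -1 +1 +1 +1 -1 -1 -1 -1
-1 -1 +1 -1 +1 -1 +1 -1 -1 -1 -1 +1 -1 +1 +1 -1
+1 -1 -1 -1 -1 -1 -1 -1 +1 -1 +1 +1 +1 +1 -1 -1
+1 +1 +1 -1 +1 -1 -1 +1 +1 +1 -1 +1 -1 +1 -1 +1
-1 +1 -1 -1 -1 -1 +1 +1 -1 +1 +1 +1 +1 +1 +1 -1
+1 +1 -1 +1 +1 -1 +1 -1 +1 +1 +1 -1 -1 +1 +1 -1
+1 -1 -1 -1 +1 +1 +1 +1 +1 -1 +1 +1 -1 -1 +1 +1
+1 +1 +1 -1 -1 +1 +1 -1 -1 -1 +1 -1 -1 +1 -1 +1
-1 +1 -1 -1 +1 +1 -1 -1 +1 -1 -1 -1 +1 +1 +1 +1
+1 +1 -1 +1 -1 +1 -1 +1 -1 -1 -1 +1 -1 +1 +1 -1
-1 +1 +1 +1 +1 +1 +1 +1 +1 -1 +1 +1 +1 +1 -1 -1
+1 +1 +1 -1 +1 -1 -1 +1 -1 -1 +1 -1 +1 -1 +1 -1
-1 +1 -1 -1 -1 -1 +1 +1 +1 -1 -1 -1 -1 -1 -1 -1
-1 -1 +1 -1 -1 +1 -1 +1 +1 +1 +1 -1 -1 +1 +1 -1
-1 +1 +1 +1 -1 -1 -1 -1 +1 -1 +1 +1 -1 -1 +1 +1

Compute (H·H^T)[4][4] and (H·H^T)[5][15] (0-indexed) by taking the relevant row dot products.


Row 4 of H: [1, 1, 1, -1, 1, -1, -1, 1, 1, 1, -1, 1, -1, 1, -1, 1].
Row 5 of H: [-1, 1, -1, -1, -1, -1, 1, 1, -1, 1, 1, 1, 1, 1, 1, -1].
Row 15 of H: [-1, 1, 1, 1, -1, -1, -1, -1, 1, -1, 1, 1, -1, -1, 1, 1].
(H·H^T)[4][4] = Σ_j H[4][j]·H[4][j] = (1)² + (1)² + (1)² + (-1)² + (1)² + (-1)² + (-1)² + (1)² + (1)² + (1)² + (-1)² + (1)² + (-1)² + (1)² + (-1)² + (1)² = 1 + 1 + 1 + 1 + 1 + 1 + 1 + 1 + 1 + 1 + 1 + 1 + 1 + 1 + 1 + 1 = 16.
(H·H^T)[5][15] = Σ_j H[5][j]·H[15][j] = (-1)·(-1) + (1)·(1) + (-1)·(1) + (-1)·(1) + (-1)·(-1) + (-1)·(-1) + (1)·(-1) + (1)·(-1) + (-1)·(1) + (1)·(-1) + (1)·(1) + (1)·(1) + (1)·(-1) + (1)·(-1) + (1)·(1) + (-1)·(1) = 1 + 1 + -1 + -1 + 1 + 1 + -1 + -1 + -1 + -1 + 1 + 1 + -1 + -1 + 1 + -1 = -2.
Rows 5 and 15 are not orthogonal (dot product = -2 ≠ 0), so H is not a Hadamard matrix.

(4,4) entry = 16; (5,15) entry = -2.


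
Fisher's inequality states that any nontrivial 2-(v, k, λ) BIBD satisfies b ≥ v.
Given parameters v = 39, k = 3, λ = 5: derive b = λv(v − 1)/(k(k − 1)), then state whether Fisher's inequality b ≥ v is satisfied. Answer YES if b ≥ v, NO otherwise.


r = λ(v − 1)/(k − 1) = 5·38/2 = 95.
b = vr/k = 39·95/3 = 1235.
Fisher's inequality: b ≥ v ⇔ 1235 ≥ 39? YES.

YES


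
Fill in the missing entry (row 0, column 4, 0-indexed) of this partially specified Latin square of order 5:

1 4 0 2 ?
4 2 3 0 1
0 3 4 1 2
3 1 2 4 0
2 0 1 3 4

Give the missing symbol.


Row 0 contains symbols [0, 1, 2, 4] — missing [3].
Column 4 contains symbols [0, 1, 2, 4] — missing [3].
The missing symbol must appear in both missing sets; intersection = [3].
Therefore the hidden value is 3.

Missing value = 3.


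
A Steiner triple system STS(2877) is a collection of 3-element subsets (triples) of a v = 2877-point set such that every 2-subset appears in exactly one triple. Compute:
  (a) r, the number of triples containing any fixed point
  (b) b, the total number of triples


An STS(v) is a 2-(v, 3, 1) BIBD: block size k = 3, λ = 1.
Replication: r(k − 1) = λ(v − 1) ⇒ r·2 = 2877 − 1 = 2876 ⇒ r = 1438.
Block count: bk = vr ⇒ b·3 = 2877·1438 = 4137126 ⇒ b = 1379042.
(Check via b = v(v − 1)/6 = 2877·2876/6 = 8274252/6 = 1379042.)

r = 1438, b = 1379042.


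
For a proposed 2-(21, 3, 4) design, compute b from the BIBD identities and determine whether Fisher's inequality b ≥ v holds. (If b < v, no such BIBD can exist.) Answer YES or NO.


r = λ(v − 1)/(k − 1) = 4·20/2 = 40.
b = vr/k = 21·40/3 = 280.
Fisher's inequality: b ≥ v ⇔ 280 ≥ 21? YES.

YES


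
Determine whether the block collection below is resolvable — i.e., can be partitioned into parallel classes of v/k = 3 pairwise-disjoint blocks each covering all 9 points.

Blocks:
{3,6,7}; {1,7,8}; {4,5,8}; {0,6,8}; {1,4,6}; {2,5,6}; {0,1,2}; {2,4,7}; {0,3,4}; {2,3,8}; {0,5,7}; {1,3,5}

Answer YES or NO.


v = 9, block size k = 3, number of blocks = 12.
For resolvability, blocks must partition into parallel classes of size v/k = 3.
Total blocks must therefore be a multiple of 3: 12 = 3·4 + 0 ⇒ divisible ✓.
Greedy packing gives 4 candidate class(es). Each should be a full parallel class (size 3, covers all 9 points).
  Class 1 (3 blocks): {3,6,7}; {4,5,8}; {0,1,2}. Points covered: [0, 1, 2, 3, 4, 5, 6, 7, 8].
  Class 2 (3 blocks): {1,7,8}; {2,5,6}; {0,3,4}. Points covered: [0, 1, 2, 3, 4, 5, 6, 7, 8].
  Class 3 (3 blocks): {0,6,8}; {2,4,7}; {1,3,5}. Points covered: [0, 1, 2, 3, 4, 5, 6, 7, 8].
  Class 4 (3 blocks): {1,4,6}; {2,3,8}; {0,5,7}. Points covered: [0, 1, 2, 3, 4, 5, 6, 7, 8].
All classes full (size 3)? YES. All classes cover every point? YES.
Resolvable? YES.

YES


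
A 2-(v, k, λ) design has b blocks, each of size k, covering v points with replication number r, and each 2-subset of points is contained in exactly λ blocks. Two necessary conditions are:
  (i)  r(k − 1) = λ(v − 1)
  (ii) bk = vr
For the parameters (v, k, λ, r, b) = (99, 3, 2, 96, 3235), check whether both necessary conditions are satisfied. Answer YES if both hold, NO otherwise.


Condition (i): r(k − 1) = 96·2 = 192; λ(v − 1) = 2·98 = 196. Match? NO.
Condition (ii): bk = 3235·3 = 9705; vr = 99·96 = 9504. Match? NO.
Both conditions hold? NO.

NO


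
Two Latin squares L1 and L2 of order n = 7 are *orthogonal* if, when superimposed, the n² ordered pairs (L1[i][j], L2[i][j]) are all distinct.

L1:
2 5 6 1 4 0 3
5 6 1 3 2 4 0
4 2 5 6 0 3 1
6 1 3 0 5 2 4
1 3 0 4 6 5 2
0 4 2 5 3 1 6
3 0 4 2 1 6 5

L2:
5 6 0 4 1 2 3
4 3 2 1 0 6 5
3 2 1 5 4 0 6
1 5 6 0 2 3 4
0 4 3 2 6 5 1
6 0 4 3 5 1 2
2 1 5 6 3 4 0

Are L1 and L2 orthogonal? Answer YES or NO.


Form the n² = 49 superimposed pairs (L1[i][j], L2[i][j]), row by row (rows and columns indexed from 0):
row 0: (2,5) (5,6) (6,0) (1,4) (4,1) (0,2) (3,3)
row 1: (5,4) (6,3) (1,2) (3,1) (2,0) (4,6) (0,5)
row 2: (4,3) (2,2) (5,1) (6,5) (0,4) (3,0) (1,6)
row 3: (6,1) (1,5) (3,6) (0,0) (5,2) (2,3) (4,4)
row 4: (1,0) (3,4) (0,3) (4,2) (6,6) (5,5) (2,1)
row 5: (0,6) (4,0) (2,4) (5,3) (3,5) (1,1) (6,2)
row 6: (3,2) (0,1) (4,5) (2,6) (1,3) (6,4) (5,0)
Orthogonality requires all 49 pairs distinct.
Check by first coordinate: for each symbol s of L1, list the L2 entries in the n cells where L1 = s; they must all differ.
  L1 = 0: L2 entries (in reading order) 2, 5, 4, 0, 3, 6, 1 — all 7 distinct ✓
  L1 = 1: L2 entries (in reading order) 4, 2, 6, 5, 0, 1, 3 — all 7 distinct ✓
  L1 = 2: L2 entries (in reading order) 5, 0, 2, 3, 1, 4, 6 — all 7 distinct ✓
  L1 = 3: L2 entries (in reading order) 3, 1, 0, 6, 4, 5, 2 — all 7 distinct ✓
  L1 = 4: L2 entries (in reading order) 1, 6, 3, 4, 2, 0, 5 — all 7 distinct ✓
  L1 = 5: L2 entries (in reading order) 6, 4, 1, 2, 5, 3, 0 — all 7 distinct ✓
  L1 = 6: L2 entries (in reading order) 0, 3, 5, 1, 6, 2, 4 — all 7 distinct ✓
Every symbol of L1 meets every symbol of L2 exactly once, so all 49 pairs are distinct (49 of 49).
Conclusion: YES.

YES


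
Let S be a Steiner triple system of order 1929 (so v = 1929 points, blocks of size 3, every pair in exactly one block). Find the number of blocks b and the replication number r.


An STS(v) is a 2-(v, 3, 1) BIBD: block size k = 3, λ = 1.
Replication: r(k − 1) = λ(v − 1) ⇒ r·2 = 1929 − 1 = 1928 ⇒ r = 964.
Block count: b = v(v − 1)/6 = 1929·1928/6 = 3719112/6 = 619852.

r = 964, b = 619852.


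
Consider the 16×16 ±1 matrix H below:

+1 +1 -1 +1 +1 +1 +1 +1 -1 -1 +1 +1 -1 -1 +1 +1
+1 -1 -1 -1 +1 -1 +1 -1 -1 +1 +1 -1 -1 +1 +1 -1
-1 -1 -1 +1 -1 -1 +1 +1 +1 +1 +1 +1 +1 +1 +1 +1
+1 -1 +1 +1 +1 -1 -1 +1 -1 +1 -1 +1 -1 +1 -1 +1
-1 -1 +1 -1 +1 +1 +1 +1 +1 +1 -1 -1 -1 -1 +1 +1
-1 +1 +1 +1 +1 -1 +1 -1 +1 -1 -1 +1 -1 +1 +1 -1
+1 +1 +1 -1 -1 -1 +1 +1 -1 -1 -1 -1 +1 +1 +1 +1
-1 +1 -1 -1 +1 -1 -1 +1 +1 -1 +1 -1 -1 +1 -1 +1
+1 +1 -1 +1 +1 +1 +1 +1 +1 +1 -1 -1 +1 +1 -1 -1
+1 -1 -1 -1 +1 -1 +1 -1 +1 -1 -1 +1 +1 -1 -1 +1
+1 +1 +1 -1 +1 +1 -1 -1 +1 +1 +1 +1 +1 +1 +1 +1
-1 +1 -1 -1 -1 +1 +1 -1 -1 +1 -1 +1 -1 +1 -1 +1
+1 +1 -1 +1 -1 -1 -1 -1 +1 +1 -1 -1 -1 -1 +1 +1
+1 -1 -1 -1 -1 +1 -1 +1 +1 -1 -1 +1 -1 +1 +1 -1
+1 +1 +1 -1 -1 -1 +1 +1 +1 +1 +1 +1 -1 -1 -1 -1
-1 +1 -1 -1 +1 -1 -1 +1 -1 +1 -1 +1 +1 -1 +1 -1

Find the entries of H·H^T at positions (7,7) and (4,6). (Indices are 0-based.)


Row 4 of H: [-1, -1, 1, -1, 1, 1, 1, 1, 1, 1, -1, -1, -1, -1, 1, 1].
Row 6 of H: [1, 1, 1, -1, -1, -1, 1, 1, -1, -1, -1, -1, 1, 1, 1, 1].
Row 7 of H: [-1, 1, -1, -1, 1, -1, -1, 1, 1, -1, 1, -1, -1, 1, -1, 1].
(H·H^T)[7][7] = Σ_j H[7][j]·H[7][j] = (-1)² + (1)² + (-1)² + (-1)² + (1)² + (-1)² + (-1)² + (1)² + (1)² + (-1)² + (1)² + (-1)² + (-1)² + (1)² + (-1)² + (1)² = 1 + 1 + 1 + 1 + 1 + 1 + 1 + 1 + 1 + 1 + 1 + 1 + 1 + 1 + 1 + 1 = 16.
(H·H^T)[4][6] = Σ_j H[4][j]·H[6][j] = (-1)·(1) + (-1)·(1) + (1)·(1) + (-1)·(-1) + (1)·(-1) + (1)·(-1) + (1)·(1) + (1)·(1) + (1)·(-1) + (1)·(-1) + (-1)·(-1) + (-1)·(-1) + (-1)·(1) + (-1)·(1) + (1)·(1) + (1)·(1) = -1 + -1 + 1 + 1 + -1 + -1 + 1 + 1 + -1 + -1 + 1 + 1 + -1 + -1 + 1 + 1 = 0.
So rows 4 and 6 are orthogonal; the diagonal entry equals n = 16.

(7,7) entry = 16; (4,6) entry = 0.


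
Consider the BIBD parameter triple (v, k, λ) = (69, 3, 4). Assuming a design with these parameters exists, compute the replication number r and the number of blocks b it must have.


Any 2-(v, k, λ) BIBD satisfies two necessary conditions:
  (i)  Each point sits in r blocks, and counting incidences through any fixed point gives r(k − 1) = λ(v − 1), so r = λ(v − 1)/(k − 1).
  (ii) Total incidences bk = vr, so b = vr/k.
Step 1: r = λ(v − 1)/(k − 1) = 4·(69 − 1)/(3 − 1) = 4·68/2 = 272/2 = 136.
Step 2: b = vr/k = 69·136/3 = 9384/3 = 3128.
Check integrality: r = 136 ∈ Z ✓, b = 3128 ∈ Z ✓.
(These identities are necessary conditions: they determine r and b for any design with these parameters, but do not by themselves prove that one exists.)

r = 136, b = 3128.


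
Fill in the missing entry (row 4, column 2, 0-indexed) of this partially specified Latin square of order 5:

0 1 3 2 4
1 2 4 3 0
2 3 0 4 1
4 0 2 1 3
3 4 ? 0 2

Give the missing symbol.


Row 4 contains symbols [0, 2, 3, 4] — missing [1].
Column 2 contains symbols [0, 2, 3, 4] — missing [1].
The missing symbol must appear in both missing sets; intersection = [1].
Therefore the hidden value is 1.

Missing value = 1.


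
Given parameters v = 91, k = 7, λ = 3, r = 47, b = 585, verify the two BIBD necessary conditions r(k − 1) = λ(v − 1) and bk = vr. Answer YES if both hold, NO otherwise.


Condition (i): r(k − 1) = 47·6 = 282; λ(v − 1) = 3·90 = 270. Match? NO.
Condition (ii): bk = 585·7 = 4095; vr = 91·47 = 4277. Match? NO.
Both conditions hold? NO.

NO


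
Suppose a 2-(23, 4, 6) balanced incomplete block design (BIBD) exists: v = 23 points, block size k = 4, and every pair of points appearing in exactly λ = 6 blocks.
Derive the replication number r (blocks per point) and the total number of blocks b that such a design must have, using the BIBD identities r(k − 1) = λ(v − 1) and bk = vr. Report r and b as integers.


Any 2-(v, k, λ) BIBD satisfies two necessary conditions:
  (i)  Each point sits in r blocks, and counting incidences through any fixed point gives r(k − 1) = λ(v − 1), so r = λ(v − 1)/(k − 1).
  (ii) Total incidences bk = vr, so b = vr/k.
Step 1: r = λ(v − 1)/(k − 1) = 6·(23 − 1)/(4 − 1) = 6·22/3 = 132/3 = 44.
Step 2: b = vr/k = 23·44/4 = 1012/4 = 253.
Check integrality: r = 44 ∈ Z ✓, b = 253 ∈ Z ✓.
(These identities are necessary conditions: they determine r and b for any design with these parameters, but do not by themselves prove that one exists.)

r = 44, b = 253.


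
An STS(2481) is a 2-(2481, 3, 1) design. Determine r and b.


An STS(v) is a 2-(v, 3, 1) BIBD: block size k = 3, λ = 1.
Replication: r(k − 1) = λ(v − 1) ⇒ r·2 = 2481 − 1 = 2480 ⇒ r = 1240.
Block count: b = v(v − 1)/6 = 2481·2480/6 = 6152880/6 = 1025480.
(Check via bk = vr: 1025480·3 = 3076440 = 2481·1240 = 3076440 ✓.)

r = 1240, b = 1025480.


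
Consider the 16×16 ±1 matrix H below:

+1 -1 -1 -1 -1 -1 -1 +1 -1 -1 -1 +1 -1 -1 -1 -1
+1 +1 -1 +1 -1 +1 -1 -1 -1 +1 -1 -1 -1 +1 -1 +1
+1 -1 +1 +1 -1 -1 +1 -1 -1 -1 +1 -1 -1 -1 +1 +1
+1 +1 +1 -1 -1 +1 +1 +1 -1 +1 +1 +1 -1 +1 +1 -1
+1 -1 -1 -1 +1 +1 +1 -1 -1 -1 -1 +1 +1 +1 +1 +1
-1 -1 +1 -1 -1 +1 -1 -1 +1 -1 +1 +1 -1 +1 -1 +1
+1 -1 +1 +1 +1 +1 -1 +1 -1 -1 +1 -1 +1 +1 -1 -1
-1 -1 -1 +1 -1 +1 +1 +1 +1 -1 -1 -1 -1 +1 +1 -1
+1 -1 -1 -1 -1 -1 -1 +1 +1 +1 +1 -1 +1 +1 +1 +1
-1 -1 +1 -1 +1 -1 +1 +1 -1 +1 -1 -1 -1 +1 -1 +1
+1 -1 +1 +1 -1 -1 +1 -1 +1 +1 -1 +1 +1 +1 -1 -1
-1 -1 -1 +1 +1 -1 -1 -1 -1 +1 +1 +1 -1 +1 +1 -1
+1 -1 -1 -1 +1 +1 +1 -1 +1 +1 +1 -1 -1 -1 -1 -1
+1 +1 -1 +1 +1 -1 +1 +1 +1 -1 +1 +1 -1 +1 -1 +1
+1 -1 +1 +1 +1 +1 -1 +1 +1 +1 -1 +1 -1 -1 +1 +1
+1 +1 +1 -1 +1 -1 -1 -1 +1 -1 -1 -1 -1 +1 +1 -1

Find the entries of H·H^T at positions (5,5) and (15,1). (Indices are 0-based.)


Row 1 of H: [1, 1, -1, 1, -1, 1, -1, -1, -1, 1, -1, -1, -1, 1, -1, 1].
Row 5 of H: [-1, -1, 1, -1, -1, 1, -1, -1, 1, -1, 1, 1, -1, 1, -1, 1].
Row 15 of H: [1, 1, 1, -1, 1, -1, -1, -1, 1, -1, -1, -1, -1, 1, 1, -1].
(H·H^T)[5][5] = Σ_j H[5][j]·H[5][j] = (-1)² + (-1)² + (1)² + (-1)² + (-1)² + (1)² + (-1)² + (-1)² + (1)² + (-1)² + (1)² + (1)² + (-1)² + (1)² + (-1)² + (1)² = 1 + 1 + 1 + 1 + 1 + 1 + 1 + 1 + 1 + 1 + 1 + 1 + 1 + 1 + 1 + 1 = 16.
(H·H^T)[15][1] = Σ_j H[15][j]·H[1][j] = (1)·(1) + (1)·(1) + (1)·(-1) + (-1)·(1) + (1)·(-1) + (-1)·(1) + (-1)·(-1) + (-1)·(-1) + (1)·(-1) + (-1)·(1) + (-1)·(-1) + (-1)·(-1) + (-1)·(-1) + (1)·(1) + (1)·(-1) + (-1)·(1) = 1 + 1 + -1 + -1 + -1 + -1 + 1 + 1 + -1 + -1 + 1 + 1 + 1 + 1 + -1 + -1 = 0.
So rows 15 and 1 are orthogonal; the diagonal entry equals n = 16.

(5,5) entry = 16; (15,1) entry = 0.


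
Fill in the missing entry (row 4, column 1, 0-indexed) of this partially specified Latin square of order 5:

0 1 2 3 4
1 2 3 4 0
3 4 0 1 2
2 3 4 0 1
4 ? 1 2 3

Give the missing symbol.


Row 4 contains symbols [1, 2, 3, 4] — missing [0].
Column 1 contains symbols [1, 2, 3, 4] — missing [0].
The missing symbol must appear in both missing sets; intersection = [0].
Therefore the hidden value is 0.

Missing value = 0.


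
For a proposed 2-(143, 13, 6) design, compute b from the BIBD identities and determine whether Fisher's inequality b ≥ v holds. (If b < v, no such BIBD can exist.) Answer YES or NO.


r = λ(v − 1)/(k − 1) = 6·142/12 = 71.
b = vr/k = 143·71/13 = 781.
Fisher's inequality: b ≥ v ⇔ 781 ≥ 143? YES.

YES


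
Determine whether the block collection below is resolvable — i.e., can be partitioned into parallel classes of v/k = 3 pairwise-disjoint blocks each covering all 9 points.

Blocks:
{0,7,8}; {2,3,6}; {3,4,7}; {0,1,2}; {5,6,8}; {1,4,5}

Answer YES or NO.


v = 9, block size k = 3, number of blocks = 6.
For resolvability, blocks must partition into parallel classes of size v/k = 3.
Total blocks must therefore be a multiple of 3: 6 = 3·2 + 0 ⇒ divisible ✓.
Greedy packing gives 2 candidate class(es). Each should be a full parallel class (size 3, covers all 9 points).
  Class 1 (3 blocks): {0,7,8}; {2,3,6}; {1,4,5}. Points covered: [0, 1, 2, 3, 4, 5, 6, 7, 8].
  Class 2 (3 blocks): {3,4,7}; {0,1,2}; {5,6,8}. Points covered: [0, 1, 2, 3, 4, 5, 6, 7, 8].
All classes full (size 3)? YES. All classes cover every point? YES.
Resolvable? YES.

YES


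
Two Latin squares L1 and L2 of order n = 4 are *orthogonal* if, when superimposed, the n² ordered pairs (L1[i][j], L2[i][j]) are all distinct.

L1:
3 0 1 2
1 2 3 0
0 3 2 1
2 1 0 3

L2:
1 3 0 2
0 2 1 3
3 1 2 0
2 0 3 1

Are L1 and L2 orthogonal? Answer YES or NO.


Form the n² = 16 superimposed pairs (L1[i][j], L2[i][j]), row by row (rows and columns indexed from 0):
row 0: (3,1) (0,3) (1,0) (2,2)
row 1: (1,0) (2,2) (3,1) (0,3)
row 2: (0,3) (3,1) (2,2) (1,0)
row 3: (2,2) (1,0) (0,3) (3,1)
Orthogonality requires all 16 pairs distinct.
But the pair (1,0) repeats: cell (0,2) has L1 = 1, L2 = 0, and cell (1,0) has L1 = 1, L2 = 0.
A repeated pair means some other pair never occurs (only 4 distinct pairs out of 16), so the squares are not orthogonal.
Conclusion: NO.

NO


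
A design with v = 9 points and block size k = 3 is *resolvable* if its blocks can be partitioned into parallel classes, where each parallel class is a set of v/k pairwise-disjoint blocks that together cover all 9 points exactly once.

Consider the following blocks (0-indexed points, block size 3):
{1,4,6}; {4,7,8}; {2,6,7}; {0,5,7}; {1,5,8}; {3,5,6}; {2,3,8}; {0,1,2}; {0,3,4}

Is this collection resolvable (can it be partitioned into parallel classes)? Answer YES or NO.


v = 9, block size k = 3, number of blocks = 9.
For resolvability, blocks must partition into parallel classes of size v/k = 3.
Total blocks must therefore be a multiple of 3: 9 = 3·3 + 0 ⇒ divisible ✓.
Greedy packing gives 3 candidate class(es). Each should be a full parallel class (size 3, covers all 9 points).
  Class 1 (3 blocks): {1,4,6}; {0,5,7}; {2,3,8}. Points covered: [0, 1, 2, 3, 4, 5, 6, 7, 8].
  Class 2 (3 blocks): {4,7,8}; {3,5,6}; {0,1,2}. Points covered: [0, 1, 2, 3, 4, 5, 6, 7, 8].
  Class 3 (3 blocks): {2,6,7}; {1,5,8}; {0,3,4}. Points covered: [0, 1, 2, 3, 4, 5, 6, 7, 8].
All classes full (size 3)? YES. All classes cover every point? YES.
Resolvable? YES.

YES


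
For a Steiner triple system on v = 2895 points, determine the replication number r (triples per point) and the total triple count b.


An STS(v) is a 2-(v, 3, 1) BIBD: block size k = 3, λ = 1.
Replication: r(k − 1) = λ(v − 1) ⇒ r·2 = 2895 − 1 = 2894 ⇒ r = 1447.
Block count: bk = vr ⇒ b·3 = 2895·1447 = 4189065 ⇒ b = 1396355.
(Check via b = v(v − 1)/6 = 2895·2894/6 = 8378130/6 = 1396355.)

r = 1447, b = 1396355.


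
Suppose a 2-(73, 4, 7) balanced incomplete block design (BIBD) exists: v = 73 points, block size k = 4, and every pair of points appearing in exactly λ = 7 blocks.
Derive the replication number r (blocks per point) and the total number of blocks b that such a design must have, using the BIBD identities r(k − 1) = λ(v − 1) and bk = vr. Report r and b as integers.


Any 2-(v, k, λ) BIBD satisfies two necessary conditions:
  (i)  Each point sits in r blocks, and counting incidences through any fixed point gives r(k − 1) = λ(v − 1), so r = λ(v − 1)/(k − 1).
  (ii) Total incidences bk = vr, so b = vr/k.
Step 1: r = λ(v − 1)/(k − 1) = 7·(73 − 1)/(4 − 1) = 7·72/3 = 504/3 = 168.
Step 2: b = vr/k = 73·168/4 = 12264/4 = 3066.
Check integrality: r = 168 ∈ Z ✓, b = 3066 ∈ Z ✓.
(These identities are necessary conditions: they determine r and b for any design with these parameters, but do not by themselves prove that one exists.)

r = 168, b = 3066.


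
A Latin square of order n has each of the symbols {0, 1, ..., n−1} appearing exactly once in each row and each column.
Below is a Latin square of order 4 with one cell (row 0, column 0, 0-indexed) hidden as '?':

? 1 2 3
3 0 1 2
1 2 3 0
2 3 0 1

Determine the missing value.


Row 0 contains symbols [1, 2, 3] — missing [0].
Column 0 contains symbols [1, 2, 3] — missing [0].
The missing symbol must appear in both missing sets; intersection = [0].
Therefore the hidden value is 0.

Missing value = 0.


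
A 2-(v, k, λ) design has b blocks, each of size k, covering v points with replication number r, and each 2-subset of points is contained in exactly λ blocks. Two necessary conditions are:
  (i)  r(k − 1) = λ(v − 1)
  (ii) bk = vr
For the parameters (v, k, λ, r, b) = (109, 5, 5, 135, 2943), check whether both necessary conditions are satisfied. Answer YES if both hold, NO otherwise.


Condition (i): r(k − 1) = 135·4 = 540; λ(v − 1) = 5·108 = 540. Match? YES.
Condition (ii): bk = 2943·5 = 14715; vr = 109·135 = 14715. Match? YES.
Both conditions hold? YES.

YES


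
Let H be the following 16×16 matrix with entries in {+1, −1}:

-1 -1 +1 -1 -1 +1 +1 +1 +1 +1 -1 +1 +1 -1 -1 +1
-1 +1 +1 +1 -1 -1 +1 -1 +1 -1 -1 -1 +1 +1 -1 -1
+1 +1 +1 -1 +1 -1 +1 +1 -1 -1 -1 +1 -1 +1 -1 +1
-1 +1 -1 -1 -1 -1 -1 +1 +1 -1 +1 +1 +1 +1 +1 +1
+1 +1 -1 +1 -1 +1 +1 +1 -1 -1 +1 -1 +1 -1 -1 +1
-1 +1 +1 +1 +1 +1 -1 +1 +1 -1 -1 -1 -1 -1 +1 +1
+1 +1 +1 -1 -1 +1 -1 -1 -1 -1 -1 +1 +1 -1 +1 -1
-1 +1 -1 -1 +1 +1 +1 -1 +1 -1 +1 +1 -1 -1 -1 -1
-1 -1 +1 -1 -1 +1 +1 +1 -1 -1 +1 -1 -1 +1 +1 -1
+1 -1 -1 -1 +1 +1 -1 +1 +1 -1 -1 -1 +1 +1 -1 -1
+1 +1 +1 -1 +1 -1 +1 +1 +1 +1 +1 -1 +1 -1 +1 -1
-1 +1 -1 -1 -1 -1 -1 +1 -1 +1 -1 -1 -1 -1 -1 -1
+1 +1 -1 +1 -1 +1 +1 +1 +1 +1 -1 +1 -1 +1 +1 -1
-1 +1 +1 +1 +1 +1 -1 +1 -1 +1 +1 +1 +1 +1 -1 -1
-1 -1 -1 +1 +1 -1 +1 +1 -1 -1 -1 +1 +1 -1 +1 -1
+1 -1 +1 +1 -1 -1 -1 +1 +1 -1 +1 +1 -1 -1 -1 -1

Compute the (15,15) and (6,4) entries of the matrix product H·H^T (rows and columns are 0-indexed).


Row 4 of H: [1, 1, -1, 1, -1, 1, 1, 1, -1, -1, 1, -1, 1, -1, -1, 1].
Row 6 of H: [1, 1, 1, -1, -1, 1, -1, -1, -1, -1, -1, 1, 1, -1, 1, -1].
Row 15 of H: [1, -1, 1, 1, -1, -1, -1, 1, 1, -1, 1, 1, -1, -1, -1, -1].
(H·H^T)[15][15] = Σ_j H[15][j]·H[15][j] = (1)² + (-1)² + (1)² + (1)² + (-1)² + (-1)² + (-1)² + (1)² + (1)² + (-1)² + (1)² + (1)² + (-1)² + (-1)² + (-1)² + (-1)² = 1 + 1 + 1 + 1 + 1 + 1 + 1 + 1 + 1 + 1 + 1 + 1 + 1 + 1 + 1 + 1 = 16.
(H·H^T)[6][4] = Σ_j H[6][j]·H[4][j] = (1)·(1) + (1)·(1) + (1)·(-1) + (-1)·(1) + (-1)·(-1) + (1)·(1) + (-1)·(1) + (-1)·(1) + (-1)·(-1) + (-1)·(-1) + (-1)·(1) + (1)·(-1) + (1)·(1) + (-1)·(-1) + (1)·(-1) + (-1)·(1) = 1 + 1 + -1 + -1 + 1 + 1 + -1 + -1 + 1 + 1 + -1 + -1 + 1 + 1 + -1 + -1 = 0.
So rows 6 and 4 are orthogonal; the diagonal entry equals n = 16.

(15,15) entry = 16; (6,4) entry = 0.


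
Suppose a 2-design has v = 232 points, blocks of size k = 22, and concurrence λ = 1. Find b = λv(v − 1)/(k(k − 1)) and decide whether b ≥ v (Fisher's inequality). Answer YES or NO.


r = λ(v − 1)/(k − 1) = 1·231/21 = 11.
b = vr/k = 232·11/22 = 116.
Fisher's inequality: b ≥ v ⇔ 116 ≥ 232? NO.

NO


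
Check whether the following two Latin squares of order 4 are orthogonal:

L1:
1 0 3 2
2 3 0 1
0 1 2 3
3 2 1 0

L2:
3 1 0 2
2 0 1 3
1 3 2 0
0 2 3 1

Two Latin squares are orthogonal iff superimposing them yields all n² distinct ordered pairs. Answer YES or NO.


Form the n² = 16 superimposed pairs (L1[i][j], L2[i][j]), row by row (rows and columns indexed from 0):
row 0: (1,3) (0,1) (3,0) (2,2)
row 1: (2,2) (3,0) (0,1) (1,3)
row 2: (0,1) (1,3) (2,2) (3,0)
row 3: (3,0) (2,2) (1,3) (0,1)
Orthogonality requires all 16 pairs distinct.
But the pair (2,2) repeats: cell (0,3) has L1 = 2, L2 = 2, and cell (1,0) has L1 = 2, L2 = 2.
A repeated pair means some other pair never occurs (only 4 distinct pairs out of 16), so the squares are not orthogonal.
Conclusion: NO.

NO


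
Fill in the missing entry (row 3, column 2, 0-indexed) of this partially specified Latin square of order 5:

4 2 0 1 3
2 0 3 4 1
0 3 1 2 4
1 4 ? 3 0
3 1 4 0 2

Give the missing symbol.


Row 3 contains symbols [0, 1, 3, 4] — missing [2].
Column 2 contains symbols [0, 1, 3, 4] — missing [2].
The missing symbol must appear in both missing sets; intersection = [2].
Therefore the hidden value is 2.

Missing value = 2.


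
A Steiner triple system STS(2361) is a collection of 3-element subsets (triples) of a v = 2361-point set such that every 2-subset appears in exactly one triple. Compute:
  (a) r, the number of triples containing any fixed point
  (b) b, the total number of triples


An STS(v) is a 2-(v, 3, 1) BIBD: block size k = 3, λ = 1.
Replication: r(k − 1) = λ(v − 1) ⇒ r·2 = 2361 − 1 = 2360 ⇒ r = 1180.
Block count: b = v(v − 1)/6 = 2361·2360/6 = 5571960/6 = 928660.
(Check via bk = vr: 928660·3 = 2785980 = 2361·1180 = 2785980 ✓.)

r = 1180, b = 928660.


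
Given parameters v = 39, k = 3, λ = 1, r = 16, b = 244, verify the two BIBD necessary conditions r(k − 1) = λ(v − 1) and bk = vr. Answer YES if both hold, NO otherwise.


Condition (i): r(k − 1) = 16·2 = 32; λ(v − 1) = 1·38 = 38. Match? NO.
Condition (ii): bk = 244·3 = 732; vr = 39·16 = 624. Match? NO.
Both conditions hold? NO.

NO


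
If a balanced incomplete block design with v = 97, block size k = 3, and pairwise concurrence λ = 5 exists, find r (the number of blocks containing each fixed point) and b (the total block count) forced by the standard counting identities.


Any 2-(v, k, λ) BIBD satisfies two necessary conditions:
  (i)  Each point sits in r blocks, and counting incidences through any fixed point gives r(k − 1) = λ(v − 1), so r = λ(v − 1)/(k − 1).
  (ii) Total incidences bk = vr, so b = vr/k.
Step 1: r = λ(v − 1)/(k − 1) = 5·(97 − 1)/(3 − 1) = 5·96/2 = 480/2 = 240.
Step 2: b = vr/k = 97·240/3 = 23280/3 = 7760.
Check integrality: r = 240 ∈ Z ✓, b = 7760 ∈ Z ✓.
(These identities are necessary conditions: they determine r and b for any design with these parameters, but do not by themselves prove that one exists.)

r = 240, b = 7760.


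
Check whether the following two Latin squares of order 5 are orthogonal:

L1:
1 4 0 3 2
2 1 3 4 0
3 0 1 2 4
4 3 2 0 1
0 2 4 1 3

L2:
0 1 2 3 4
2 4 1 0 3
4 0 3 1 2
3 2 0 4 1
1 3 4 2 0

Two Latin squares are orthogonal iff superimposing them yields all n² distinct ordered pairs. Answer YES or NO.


Form the n² = 25 superimposed pairs (L1[i][j], L2[i][j]), row by row (rows and columns indexed from 0):
row 0: (1,0) (4,1) (0,2) (3,3) (2,4)
row 1: (2,2) (1,4) (3,1) (4,0) (0,3)
row 2: (3,4) (0,0) (1,3) (2,1) (4,2)
row 3: (4,3) (3,2) (2,0) (0,4) (1,1)
row 4: (0,1) (2,3) (4,4) (1,2) (3,0)
Orthogonality requires all 25 pairs distinct.
Check by first coordinate: for each symbol s of L1, list the L2 entries in the n cells where L1 = s; they must all differ.
  L1 = 0: L2 entries (in reading order) 2, 3, 0, 4, 1 — all 5 distinct ✓
  L1 = 1: L2 entries (in reading order) 0, 4, 3, 1, 2 — all 5 distinct ✓
  L1 = 2: L2 entries (in reading order) 4, 2, 1, 0, 3 — all 5 distinct ✓
  L1 = 3: L2 entries (in reading order) 3, 1, 4, 2, 0 — all 5 distinct ✓
  L1 = 4: L2 entries (in reading order) 1, 0, 2, 3, 4 — all 5 distinct ✓
Every symbol of L1 meets every symbol of L2 exactly once, so all 25 pairs are distinct (25 of 25).
Conclusion: YES.

YES


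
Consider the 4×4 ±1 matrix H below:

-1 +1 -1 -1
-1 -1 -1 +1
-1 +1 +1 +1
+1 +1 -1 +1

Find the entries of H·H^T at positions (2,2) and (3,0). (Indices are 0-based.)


Row 0 of H: [-1, 1, -1, -1].
Row 2 of H: [-1, 1, 1, 1].
Row 3 of H: [1, 1, -1, 1].
(H·H^T)[2][2] = Σ_j H[2][j]·H[2][j] = (-1)² + (1)² + (1)² + (1)² = 1 + 1 + 1 + 1 = 4.
(H·H^T)[3][0] = Σ_j H[3][j]·H[0][j] = (1)·(-1) + (1)·(1) + (-1)·(-1) + (1)·(-1) = -1 + 1 + 1 + -1 = 0.
So rows 3 and 0 are orthogonal; the diagonal entry equals n = 4.

(2,2) entry = 4; (3,0) entry = 0.


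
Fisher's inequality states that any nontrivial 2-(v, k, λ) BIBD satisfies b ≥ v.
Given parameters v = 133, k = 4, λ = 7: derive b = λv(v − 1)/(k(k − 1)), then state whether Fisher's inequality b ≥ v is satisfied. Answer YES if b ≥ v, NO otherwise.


r = λ(v − 1)/(k − 1) = 7·132/3 = 308.
b = vr/k = 133·308/4 = 10241.
Fisher's inequality: b ≥ v ⇔ 10241 ≥ 133? YES.

YES


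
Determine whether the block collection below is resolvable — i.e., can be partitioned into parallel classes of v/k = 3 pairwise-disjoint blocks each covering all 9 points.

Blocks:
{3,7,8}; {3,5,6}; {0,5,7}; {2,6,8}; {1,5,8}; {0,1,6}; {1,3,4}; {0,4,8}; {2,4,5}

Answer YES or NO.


v = 9, block size k = 3, number of blocks = 9.
For resolvability, blocks must partition into parallel classes of size v/k = 3.
Total blocks must therefore be a multiple of 3: 9 = 3·3 + 0 ⇒ divisible ✓.
Consider block {3,5,6}. The only other block(s) in the collection disjoint from it are {0,4,8} — just 1 block(s). Any parallel class containing {3,5,6} would need 2 other blocks each disjoint from it, so no parallel class of size 3 can contain {3,5,6}.
Since every block must belong to some parallel class in a resolution, the collection cannot be partitioned into parallel classes.
Resolvable? NO.

NO


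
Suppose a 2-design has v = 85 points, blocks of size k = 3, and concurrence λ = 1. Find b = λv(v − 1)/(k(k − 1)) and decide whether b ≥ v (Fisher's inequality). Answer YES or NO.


b = λv(v − 1)/(k(k − 1)) = 1·85·84/(3·2) = 7140/6 = 1190.
Compare with v = 85: b ≥ v, so Fisher's inequality holds.

YES


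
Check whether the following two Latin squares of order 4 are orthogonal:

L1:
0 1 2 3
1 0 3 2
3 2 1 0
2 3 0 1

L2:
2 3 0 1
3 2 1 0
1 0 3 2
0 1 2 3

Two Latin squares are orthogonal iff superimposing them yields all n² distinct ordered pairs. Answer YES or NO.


Form the n² = 16 superimposed pairs (L1[i][j], L2[i][j]), row by row (rows and columns indexed from 0):
row 0: (0,2) (1,3) (2,0) (3,1)
row 1: (1,3) (0,2) (3,1) (2,0)
row 2: (3,1) (2,0) (1,3) (0,2)
row 3: (2,0) (3,1) (0,2) (1,3)
Orthogonality requires all 16 pairs distinct.
But the pair (1,3) repeats: cell (0,1) has L1 = 1, L2 = 3, and cell (1,0) has L1 = 1, L2 = 3.
A repeated pair means some other pair never occurs (only 4 distinct pairs out of 16), so the squares are not orthogonal.
Conclusion: NO.

NO


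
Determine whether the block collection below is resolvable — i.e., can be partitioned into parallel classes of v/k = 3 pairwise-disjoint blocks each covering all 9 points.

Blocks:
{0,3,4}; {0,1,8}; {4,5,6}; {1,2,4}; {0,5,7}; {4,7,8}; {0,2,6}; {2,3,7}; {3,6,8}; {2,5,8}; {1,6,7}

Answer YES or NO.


v = 9, block size k = 3, number of blocks = 11.
For resolvability, blocks must partition into parallel classes of size v/k = 3.
Total blocks must therefore be a multiple of 3: 11 = 3·3 + 2 ⇒ not divisible ✗.
Resolvable? NO.

NO


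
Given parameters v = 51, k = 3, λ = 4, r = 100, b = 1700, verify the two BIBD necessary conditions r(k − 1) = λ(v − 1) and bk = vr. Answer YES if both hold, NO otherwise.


Condition (i): r(k − 1) = 100·2 = 200; λ(v − 1) = 4·50 = 200. Match? YES.
Condition (ii): bk = 1700·3 = 5100; vr = 51·100 = 5100. Match? YES.
Both conditions hold? YES.

YES


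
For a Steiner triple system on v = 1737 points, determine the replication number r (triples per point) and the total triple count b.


An STS(v) is a 2-(v, 3, 1) BIBD: block size k = 3, λ = 1.
Replication: r(k − 1) = λ(v − 1) ⇒ r·2 = 1737 − 1 = 1736 ⇒ r = 868.
Block count: b = v(v − 1)/6 = 1737·1736/6 = 3015432/6 = 502572.
(Check via bk = vr: 502572·3 = 1507716 = 1737·868 = 1507716 ✓.)

r = 868, b = 502572.


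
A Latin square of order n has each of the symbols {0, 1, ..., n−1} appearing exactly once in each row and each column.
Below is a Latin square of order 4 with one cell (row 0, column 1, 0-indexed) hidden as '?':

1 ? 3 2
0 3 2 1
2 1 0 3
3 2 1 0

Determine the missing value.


Row 0 contains symbols [1, 2, 3] — missing [0].
Column 1 contains symbols [1, 2, 3] — missing [0].
The missing symbol must appear in both missing sets; intersection = [0].
Therefore the hidden value is 0.

Missing value = 0.


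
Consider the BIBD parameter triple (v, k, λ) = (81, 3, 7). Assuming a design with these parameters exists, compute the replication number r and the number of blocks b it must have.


Any 2-(v, k, λ) BIBD satisfies two necessary conditions:
  (i)  Each point sits in r blocks, and counting incidences through any fixed point gives r(k − 1) = λ(v − 1), so r = λ(v − 1)/(k − 1).
  (ii) Total incidences bk = vr, so b = vr/k.
Step 1: r = λ(v − 1)/(k − 1) = 7·(81 − 1)/(3 − 1) = 7·80/2 = 560/2 = 280.
Step 2: b = vr/k = 81·280/3 = 22680/3 = 7560.
Check integrality: r = 280 ∈ Z ✓, b = 7560 ∈ Z ✓.
(These identities are necessary conditions: they determine r and b for any design with these parameters, but do not by themselves prove that one exists.)

r = 280, b = 7560.


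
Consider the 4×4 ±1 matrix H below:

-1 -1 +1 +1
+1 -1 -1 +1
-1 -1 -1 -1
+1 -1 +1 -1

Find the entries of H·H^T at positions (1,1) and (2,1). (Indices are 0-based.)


Row 1 of H: [1, -1, -1, 1].
Row 2 of H: [-1, -1, -1, -1].
(H·H^T)[1][1] = Σ_j H[1][j]·H[1][j] = (1)² + (-1)² + (-1)² + (1)² = 1 + 1 + 1 + 1 = 4.
(H·H^T)[2][1] = Σ_j H[2][j]·H[1][j] = (-1)·(1) + (-1)·(-1) + (-1)·(-1) + (-1)·(1) = -1 + 1 + 1 + -1 = 0.
So rows 2 and 1 are orthogonal; the diagonal entry equals n = 4.

(1,1) entry = 4; (2,1) entry = 0.


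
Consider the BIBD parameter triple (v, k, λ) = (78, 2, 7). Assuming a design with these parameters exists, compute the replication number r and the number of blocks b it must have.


Any 2-(v, k, λ) BIBD satisfies two necessary conditions:
  (i)  Each point sits in r blocks, and counting incidences through any fixed point gives r(k − 1) = λ(v − 1), so r = λ(v − 1)/(k − 1).
  (ii) Total incidences bk = vr, so b = vr/k.
Step 1: r = λ(v − 1)/(k − 1) = 7·(78 − 1)/(2 − 1) = 7·77/1 = 539/1 = 539.
Step 2: b = vr/k = 78·539/2 = 42042/2 = 21021.
Check integrality: r = 539 ∈ Z ✓, b = 21021 ∈ Z ✓.
(These identities are necessary conditions: they determine r and b for any design with these parameters, but do not by themselves prove that one exists.)

r = 539, b = 21021.


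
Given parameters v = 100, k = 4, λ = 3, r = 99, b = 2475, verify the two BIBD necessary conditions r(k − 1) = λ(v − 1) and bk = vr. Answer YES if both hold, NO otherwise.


Condition (i): r(k − 1) = 99·3 = 297; λ(v − 1) = 3·99 = 297. Match? YES.
Condition (ii): bk = 2475·4 = 9900; vr = 100·99 = 9900. Match? YES.
Both conditions hold? YES.

YES
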